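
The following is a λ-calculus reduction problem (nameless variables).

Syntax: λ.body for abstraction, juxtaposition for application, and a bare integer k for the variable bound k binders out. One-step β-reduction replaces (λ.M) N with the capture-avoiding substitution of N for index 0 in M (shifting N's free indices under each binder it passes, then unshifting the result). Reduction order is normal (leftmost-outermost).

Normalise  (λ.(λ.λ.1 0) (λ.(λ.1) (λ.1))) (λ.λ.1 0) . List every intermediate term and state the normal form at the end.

Answer: normal form = λ.0  (in 4 steps)

Derivation:
  start: (λ.(λ.λ.1 0) (λ.(λ.1) (λ.1))) (λ.λ.1 0)
  [1] (λ.λ.1 0) (λ.(λ.1) (λ.1))
  [2] λ.(λ.(λ.1) (λ.1)) 0
  [3] λ.(λ.1) (λ.1)
  [4] λ.0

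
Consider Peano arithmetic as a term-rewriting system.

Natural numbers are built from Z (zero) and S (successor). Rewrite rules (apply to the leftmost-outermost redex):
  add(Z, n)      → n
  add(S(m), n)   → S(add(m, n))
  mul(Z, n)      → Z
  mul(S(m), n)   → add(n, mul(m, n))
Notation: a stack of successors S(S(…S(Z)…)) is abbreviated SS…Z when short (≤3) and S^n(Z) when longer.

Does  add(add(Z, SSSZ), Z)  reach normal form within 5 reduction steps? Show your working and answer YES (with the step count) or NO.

Answer: YES — reaches normal form SSSZ in 5 ≤ 5 steps

Working:
  start: add(add(Z, SSSZ), Z)
  [1] add(SSSZ, Z)
  [2] S(add(SSZ, Z))
  [3] S(S(add(SZ, Z)))
  [4] S(S(S(add(Z, Z))))
  [5] SSSZ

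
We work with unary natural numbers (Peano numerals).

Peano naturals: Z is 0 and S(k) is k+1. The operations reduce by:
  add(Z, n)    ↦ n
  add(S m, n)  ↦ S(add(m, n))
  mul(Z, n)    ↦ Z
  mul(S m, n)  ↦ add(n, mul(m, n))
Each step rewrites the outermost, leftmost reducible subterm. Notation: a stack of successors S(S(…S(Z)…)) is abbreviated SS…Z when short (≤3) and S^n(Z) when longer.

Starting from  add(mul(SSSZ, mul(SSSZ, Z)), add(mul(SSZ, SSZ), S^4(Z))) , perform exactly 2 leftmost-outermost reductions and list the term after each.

  start: add(mul(SSSZ, mul(SSSZ, Z)), add(mul(SSZ, SSZ), S^4(Z)))
  [1] add(add(mul(SSSZ, Z), mul(SSZ, mul(SSSZ, Z))), add(mul(SSZ, SSZ), S^4(Z)))
  [2] add(add(add(Z, mul(SSZ, Z)), mul(SSZ, mul(SSSZ, Z))), add(mul(SSZ, SSZ), S^4(Z)))

Answer: after 2 steps: add(add(add(Z, mul(SSZ, Z)), mul(SSZ, mul(SSSZ, Z))), add(mul(SSZ, SSZ), S^4(Z)))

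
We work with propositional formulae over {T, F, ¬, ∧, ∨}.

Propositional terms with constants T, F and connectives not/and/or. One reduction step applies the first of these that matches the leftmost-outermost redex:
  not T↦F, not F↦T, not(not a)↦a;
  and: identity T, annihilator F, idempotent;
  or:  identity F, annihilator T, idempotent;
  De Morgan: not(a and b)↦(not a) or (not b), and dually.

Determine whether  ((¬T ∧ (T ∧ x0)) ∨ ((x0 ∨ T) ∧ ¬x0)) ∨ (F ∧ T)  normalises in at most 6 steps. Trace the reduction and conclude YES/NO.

  start: ((¬T ∧ (T ∧ x0)) ∨ ((x0 ∨ T) ∧ ¬x0)) ∨ (F ∧ T)
  [1] ((F ∧ (T ∧ x0)) ∨ ((x0 ∨ T) ∧ ¬x0)) ∨ (F ∧ T)
  [2] (F ∨ ((x0 ∨ T) ∧ ¬x0)) ∨ (F ∧ T)
  [3] ((x0 ∨ T) ∧ ¬x0) ∨ (F ∧ T)
  [4] (T ∧ ¬x0) ∨ (F ∧ T)
  [5] ¬x0 ∨ (F ∧ T)
  [6] ¬x0 ∨ F

Answer: NO — after 6 steps the term is ¬x0 ∨ F, not yet normal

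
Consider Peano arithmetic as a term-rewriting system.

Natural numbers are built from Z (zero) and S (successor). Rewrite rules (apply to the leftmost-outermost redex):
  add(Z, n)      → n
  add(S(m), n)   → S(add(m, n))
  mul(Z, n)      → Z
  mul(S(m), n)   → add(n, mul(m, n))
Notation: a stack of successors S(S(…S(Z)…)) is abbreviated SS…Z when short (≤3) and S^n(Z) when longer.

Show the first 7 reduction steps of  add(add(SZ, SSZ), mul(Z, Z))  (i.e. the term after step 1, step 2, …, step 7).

  start: add(add(SZ, SSZ), mul(Z, Z))
  step 1: add(S(add(Z, SSZ)), mul(Z, Z))
  step 2: S(add(add(Z, SSZ), mul(Z, Z)))
  step 3: S(add(SSZ, mul(Z, Z)))
  step 4: S(S(add(SZ, mul(Z, Z))))
  step 5: S(S(S(add(Z, mul(Z, Z)))))
  step 6: S(S(S(mul(Z, Z))))
  step 7: SSSZ

Answer: after 7 steps: SSSZ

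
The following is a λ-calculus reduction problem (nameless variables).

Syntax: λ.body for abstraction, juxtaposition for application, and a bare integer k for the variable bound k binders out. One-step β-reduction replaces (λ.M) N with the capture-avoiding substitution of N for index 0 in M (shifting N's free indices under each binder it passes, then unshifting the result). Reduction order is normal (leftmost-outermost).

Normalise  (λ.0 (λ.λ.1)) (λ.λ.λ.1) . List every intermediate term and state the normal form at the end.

  start: (λ.0 (λ.λ.1)) (λ.λ.λ.1)
  step 1: (λ.λ.λ.1) (λ.λ.1)
  step 2: λ.λ.1

Answer: normal form = λ.λ.1  (in 2 steps)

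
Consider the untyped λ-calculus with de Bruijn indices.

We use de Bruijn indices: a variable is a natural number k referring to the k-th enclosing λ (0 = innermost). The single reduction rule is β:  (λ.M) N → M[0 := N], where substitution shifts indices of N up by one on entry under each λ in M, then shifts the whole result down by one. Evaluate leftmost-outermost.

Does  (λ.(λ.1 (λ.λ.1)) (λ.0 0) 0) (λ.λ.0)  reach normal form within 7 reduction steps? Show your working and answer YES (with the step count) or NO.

Answer: YES — reaches normal form λ.λ.0 in 4 ≤ 7 steps

Derivation:
  start: (λ.(λ.1 (λ.λ.1)) (λ.0 0) 0) (λ.λ.0)
  step 1: (λ.(λ.λ.0) (λ.λ.1)) (λ.0 0) (λ.λ.0)
  step 2: (λ.λ.0) (λ.λ.1) (λ.λ.0)
  step 3: (λ.0) (λ.λ.0)
  step 4: λ.λ.0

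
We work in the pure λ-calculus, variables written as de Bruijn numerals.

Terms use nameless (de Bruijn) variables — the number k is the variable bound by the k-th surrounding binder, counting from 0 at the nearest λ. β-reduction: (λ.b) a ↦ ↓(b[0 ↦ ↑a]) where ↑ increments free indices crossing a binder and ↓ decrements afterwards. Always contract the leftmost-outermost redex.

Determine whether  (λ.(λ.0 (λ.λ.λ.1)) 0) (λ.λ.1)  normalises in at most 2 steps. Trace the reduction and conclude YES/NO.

Answer: NO — after 2 steps the term is (λ.λ.1) (λ.λ.λ.1), not yet normal

Derivation:
  start: (λ.(λ.0 (λ.λ.λ.1)) 0) (λ.λ.1)
  [1] (λ.0 (λ.λ.λ.1)) (λ.λ.1)
  [2] (λ.λ.1) (λ.λ.λ.1)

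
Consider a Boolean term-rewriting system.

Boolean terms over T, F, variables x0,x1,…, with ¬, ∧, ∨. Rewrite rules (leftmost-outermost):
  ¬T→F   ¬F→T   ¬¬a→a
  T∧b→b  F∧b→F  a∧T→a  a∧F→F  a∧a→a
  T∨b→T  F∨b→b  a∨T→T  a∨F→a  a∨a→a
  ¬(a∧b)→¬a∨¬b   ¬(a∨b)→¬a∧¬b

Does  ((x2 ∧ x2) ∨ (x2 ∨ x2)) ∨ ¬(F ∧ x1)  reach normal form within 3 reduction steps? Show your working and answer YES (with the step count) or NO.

Answer: NO — after 3 steps the term is x2 ∨ ¬(F ∧ x1), not yet normal

Working:
  start: ((x2 ∧ x2) ∨ (x2 ∨ x2)) ∨ ¬(F ∧ x1)
  [1] (x2 ∨ (x2 ∨ x2)) ∨ ¬(F ∧ x1)
  [2] (x2 ∨ x2) ∨ ¬(F ∧ x1)
  [3] x2 ∨ ¬(F ∧ x1)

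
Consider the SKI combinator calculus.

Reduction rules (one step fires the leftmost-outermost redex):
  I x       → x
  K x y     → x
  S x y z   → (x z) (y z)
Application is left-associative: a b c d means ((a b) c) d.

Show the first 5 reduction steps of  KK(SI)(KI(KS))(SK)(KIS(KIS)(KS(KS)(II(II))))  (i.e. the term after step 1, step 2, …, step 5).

  start: KK(SI)(KI(KS))(SK)(KIS(KIS)(KS(KS)(II(II))))
  →1  K(KI(KS))(SK)(KIS(KIS)(KS(KS)(II(II))))
  →2  KI(KS)(KIS(KIS)(KS(KS)(II(II))))
  →3  I(KIS(KIS)(KS(KS)(II(II))))
  →4  KIS(KIS)(KS(KS)(II(II)))
  →5  I(KIS)(KS(KS)(II(II)))

Answer: after 5 steps: I(KIS)(KS(KS)(II(II)))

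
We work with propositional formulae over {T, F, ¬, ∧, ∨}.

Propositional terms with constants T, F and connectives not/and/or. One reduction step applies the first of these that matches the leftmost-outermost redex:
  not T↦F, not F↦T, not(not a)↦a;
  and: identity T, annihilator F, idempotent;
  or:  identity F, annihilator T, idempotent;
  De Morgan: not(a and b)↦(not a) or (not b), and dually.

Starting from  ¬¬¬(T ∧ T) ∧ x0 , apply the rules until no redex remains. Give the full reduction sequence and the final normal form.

  start: ¬¬¬(T ∧ T) ∧ x0
  →1  ¬(T ∧ T) ∧ x0
  →2  (¬T ∨ ¬T) ∧ x0
  →3  ¬T ∧ x0
  →4  F ∧ x0
  →5  F

Answer: normal form = F  (in 5 steps)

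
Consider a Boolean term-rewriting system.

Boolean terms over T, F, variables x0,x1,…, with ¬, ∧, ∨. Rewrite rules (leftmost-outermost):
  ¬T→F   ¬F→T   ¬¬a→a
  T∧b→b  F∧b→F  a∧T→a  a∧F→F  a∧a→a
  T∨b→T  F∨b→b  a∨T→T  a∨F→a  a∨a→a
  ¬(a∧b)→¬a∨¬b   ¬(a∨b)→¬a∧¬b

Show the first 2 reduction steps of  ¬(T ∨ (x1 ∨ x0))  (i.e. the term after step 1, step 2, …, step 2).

  start: ¬(T ∨ (x1 ∨ x0))
  step 1: ¬T ∧ ¬(x1 ∨ x0)
  step 2: F ∧ ¬(x1 ∨ x0)

Answer: after 2 steps: F ∧ ¬(x1 ∨ x0)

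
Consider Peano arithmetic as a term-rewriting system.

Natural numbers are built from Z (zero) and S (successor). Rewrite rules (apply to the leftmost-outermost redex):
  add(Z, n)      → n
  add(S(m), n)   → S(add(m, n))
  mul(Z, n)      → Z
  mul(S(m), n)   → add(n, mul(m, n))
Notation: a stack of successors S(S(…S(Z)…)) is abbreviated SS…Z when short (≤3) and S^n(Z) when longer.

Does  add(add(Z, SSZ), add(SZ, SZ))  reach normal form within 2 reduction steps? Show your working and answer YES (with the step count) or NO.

  start: add(add(Z, SSZ), add(SZ, SZ))
  [1] add(SSZ, add(SZ, SZ))
  [2] S(add(SZ, add(SZ, SZ)))

Answer: NO — after 2 steps the term is S(add(SZ, add(SZ, SZ))), not yet normal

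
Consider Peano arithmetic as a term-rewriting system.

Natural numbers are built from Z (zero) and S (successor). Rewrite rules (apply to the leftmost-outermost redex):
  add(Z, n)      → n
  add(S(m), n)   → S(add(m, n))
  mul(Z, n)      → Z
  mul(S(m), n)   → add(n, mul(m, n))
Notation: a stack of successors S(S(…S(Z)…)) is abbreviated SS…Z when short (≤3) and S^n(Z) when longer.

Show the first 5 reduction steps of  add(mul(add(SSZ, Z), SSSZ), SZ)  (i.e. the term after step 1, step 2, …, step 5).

  start: add(mul(add(SSZ, Z), SSSZ), SZ)
  →1  add(mul(S(add(SZ, Z)), SSSZ), SZ)
  →2  add(add(SSSZ, mul(add(SZ, Z), SSSZ)), SZ)
  →3  add(S(add(SSZ, mul(add(SZ, Z), SSSZ))), SZ)
  →4  S(add(add(SSZ, mul(add(SZ, Z), SSSZ)), SZ))
  →5  S(add(S(add(SZ, mul(add(SZ, Z), SSSZ))), SZ))

Answer: after 5 steps: S(add(S(add(SZ, mul(add(SZ, Z), SSSZ))), SZ))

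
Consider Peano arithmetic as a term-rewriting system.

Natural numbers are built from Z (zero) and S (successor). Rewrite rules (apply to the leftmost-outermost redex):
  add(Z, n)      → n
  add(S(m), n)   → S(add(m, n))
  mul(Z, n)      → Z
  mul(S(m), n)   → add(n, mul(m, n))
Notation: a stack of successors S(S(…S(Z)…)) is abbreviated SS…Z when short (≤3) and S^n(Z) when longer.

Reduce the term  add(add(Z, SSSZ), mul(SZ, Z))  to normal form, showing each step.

Answer: normal form = SSSZ  (in 8 steps)

Working:
  start: add(add(Z, SSSZ), mul(SZ, Z))
  [1] add(SSSZ, mul(SZ, Z))
  [2] S(add(SSZ, mul(SZ, Z)))
  [3] S(S(add(SZ, mul(SZ, Z))))
  [4] S(S(S(add(Z, mul(SZ, Z)))))
  [5] S(S(S(mul(SZ, Z))))
  [6] S(S(S(add(Z, mul(Z, Z)))))
  [7] S(S(S(mul(Z, Z))))
  [8] SSSZ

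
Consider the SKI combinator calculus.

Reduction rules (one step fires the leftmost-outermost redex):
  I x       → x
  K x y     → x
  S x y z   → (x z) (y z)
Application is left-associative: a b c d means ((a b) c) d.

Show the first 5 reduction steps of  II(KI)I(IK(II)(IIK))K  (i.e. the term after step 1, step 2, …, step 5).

  start: II(KI)I(IK(II)(IIK))K
  [1] I(KI)I(IK(II)(IIK))K
  [2] KII(IK(II)(IIK))K
  [3] I(IK(II)(IIK))K
  [4] IK(II)(IIK)K
  [5] K(II)(IIK)K

Answer: after 5 steps: K(II)(IIK)K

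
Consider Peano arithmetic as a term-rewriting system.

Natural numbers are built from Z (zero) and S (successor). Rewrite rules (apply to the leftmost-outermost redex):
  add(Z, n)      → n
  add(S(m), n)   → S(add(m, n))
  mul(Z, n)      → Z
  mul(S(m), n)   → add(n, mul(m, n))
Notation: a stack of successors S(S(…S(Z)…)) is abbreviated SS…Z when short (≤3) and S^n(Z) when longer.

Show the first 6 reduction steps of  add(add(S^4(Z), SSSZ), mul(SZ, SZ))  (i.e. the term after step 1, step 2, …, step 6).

Answer: after 6 steps: S(S(S(add(add(SZ, SSSZ), mul(SZ, SZ)))))

Working:
  start: add(add(S^4(Z), SSSZ), mul(SZ, SZ))
  →1  add(S(add(SSSZ, SSSZ)), mul(SZ, SZ))
  →2  S(add(add(SSSZ, SSSZ), mul(SZ, SZ)))
  →3  S(add(S(add(SSZ, SSSZ)), mul(SZ, SZ)))
  →4  S(S(add(add(SSZ, SSSZ), mul(SZ, SZ))))
  →5  S(S(add(S(add(SZ, SSSZ)), mul(SZ, SZ))))
  →6  S(S(S(add(add(SZ, SSSZ), mul(SZ, SZ)))))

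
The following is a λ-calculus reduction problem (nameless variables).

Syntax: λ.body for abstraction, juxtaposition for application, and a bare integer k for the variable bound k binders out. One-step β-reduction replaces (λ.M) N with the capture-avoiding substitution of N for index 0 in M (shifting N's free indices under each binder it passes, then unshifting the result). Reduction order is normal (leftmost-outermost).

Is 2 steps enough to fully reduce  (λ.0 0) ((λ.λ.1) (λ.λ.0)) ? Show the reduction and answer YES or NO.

Answer: NO — after 2 steps the term is (λ.λ.λ.0) ((λ.λ.1) (λ.λ.0)), not yet normal

Working:
  start: (λ.0 0) ((λ.λ.1) (λ.λ.0))
  step 1: (λ.λ.1) (λ.λ.0) ((λ.λ.1) (λ.λ.0))
  step 2: (λ.λ.λ.0) ((λ.λ.1) (λ.λ.0))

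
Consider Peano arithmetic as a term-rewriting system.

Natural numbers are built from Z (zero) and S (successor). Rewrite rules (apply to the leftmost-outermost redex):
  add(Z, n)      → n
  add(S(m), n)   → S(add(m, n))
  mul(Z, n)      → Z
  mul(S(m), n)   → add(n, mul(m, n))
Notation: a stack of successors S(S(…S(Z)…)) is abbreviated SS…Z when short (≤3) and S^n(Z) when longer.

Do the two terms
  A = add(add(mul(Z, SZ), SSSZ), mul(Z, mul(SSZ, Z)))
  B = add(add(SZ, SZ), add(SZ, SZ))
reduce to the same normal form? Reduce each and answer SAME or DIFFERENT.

Answer: DIFFERENT — A ⇓ SSSZ, B ⇓ S^4(Z)

Working:
Term A:
  start: add(add(mul(Z, SZ), SSSZ), mul(Z, mul(SSZ, Z)))
  [1] add(add(Z, SSSZ), mul(Z, mul(SSZ, Z)))
  [2] add(SSSZ, mul(Z, mul(SSZ, Z)))
  [3] S(add(SSZ, mul(Z, mul(SSZ, Z))))
  [4] S(S(add(SZ, mul(Z, mul(SSZ, Z)))))
  [5] S(S(S(add(Z, mul(Z, mul(SSZ, Z))))))
  [6] S(S(S(mul(Z, mul(SSZ, Z)))))
  [7] SSSZ

Term B:
  start: add(add(SZ, SZ), add(SZ, SZ))
  [1] add(S(add(Z, SZ)), add(SZ, SZ))
  [2] S(add(add(Z, SZ), add(SZ, SZ)))
  [3] S(add(SZ, add(SZ, SZ)))
  [4] S(S(add(Z, add(SZ, SZ))))
  [5] S(S(add(SZ, SZ)))
  [6] S(S(S(add(Z, SZ))))
  [7] S^4(Z)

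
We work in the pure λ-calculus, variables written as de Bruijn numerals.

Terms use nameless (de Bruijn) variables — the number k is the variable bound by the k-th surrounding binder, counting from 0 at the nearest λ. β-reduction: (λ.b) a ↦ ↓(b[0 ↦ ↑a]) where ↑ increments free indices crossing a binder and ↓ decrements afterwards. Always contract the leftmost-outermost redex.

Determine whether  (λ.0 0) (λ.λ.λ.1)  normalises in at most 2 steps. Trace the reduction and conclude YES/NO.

  start: (λ.0 0) (λ.λ.λ.1)
  step 1: (λ.λ.λ.1) (λ.λ.λ.1)
  step 2: λ.λ.1

Answer: YES — reaches normal form λ.λ.1 in 2 ≤ 2 steps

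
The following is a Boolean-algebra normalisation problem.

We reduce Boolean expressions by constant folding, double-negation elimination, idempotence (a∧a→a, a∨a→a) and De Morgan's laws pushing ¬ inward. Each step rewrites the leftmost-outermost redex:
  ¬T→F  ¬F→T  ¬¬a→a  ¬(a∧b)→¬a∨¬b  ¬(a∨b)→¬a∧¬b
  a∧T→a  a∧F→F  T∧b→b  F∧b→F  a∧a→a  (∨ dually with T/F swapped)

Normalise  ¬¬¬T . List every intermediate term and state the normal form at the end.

Answer: normal form = F  (in 2 steps)

Reduction:
  start: ¬¬¬T
  step 1: ¬T
  step 2: F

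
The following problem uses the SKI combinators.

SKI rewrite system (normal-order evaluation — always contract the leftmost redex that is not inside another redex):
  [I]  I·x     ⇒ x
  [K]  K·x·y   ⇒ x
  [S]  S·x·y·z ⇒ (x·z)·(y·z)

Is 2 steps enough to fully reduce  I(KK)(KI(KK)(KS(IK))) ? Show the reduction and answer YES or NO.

Answer: YES — reaches normal form K in 2 ≤ 2 steps

Working:
  start: I(KK)(KI(KK)(KS(IK)))
  →1  KK(KI(KK)(KS(IK)))
  →2  K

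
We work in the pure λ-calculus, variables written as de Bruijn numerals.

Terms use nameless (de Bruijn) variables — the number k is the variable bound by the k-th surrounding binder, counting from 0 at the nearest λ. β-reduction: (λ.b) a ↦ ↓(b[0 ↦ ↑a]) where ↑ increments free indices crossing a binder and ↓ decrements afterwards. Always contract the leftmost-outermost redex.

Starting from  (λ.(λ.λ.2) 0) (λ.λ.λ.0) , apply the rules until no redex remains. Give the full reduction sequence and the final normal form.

  start: (λ.(λ.λ.2) 0) (λ.λ.λ.0)
  step 1: (λ.λ.λ.λ.λ.0) (λ.λ.λ.0)
  step 2: λ.λ.λ.λ.0

Answer: normal form = λ.λ.λ.λ.0  (in 2 steps)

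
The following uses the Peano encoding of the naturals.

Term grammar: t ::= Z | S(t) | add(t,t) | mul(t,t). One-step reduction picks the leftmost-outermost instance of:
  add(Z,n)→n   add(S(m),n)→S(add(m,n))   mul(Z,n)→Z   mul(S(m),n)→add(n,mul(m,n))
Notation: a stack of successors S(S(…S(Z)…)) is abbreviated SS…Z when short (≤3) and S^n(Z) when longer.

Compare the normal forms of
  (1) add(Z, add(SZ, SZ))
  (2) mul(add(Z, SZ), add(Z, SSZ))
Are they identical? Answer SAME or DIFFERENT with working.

Answer: SAME — A ⇓ SSZ, B ⇓ SSZ

Working:
Term A:
  start: add(Z, add(SZ, SZ))
  →1  add(SZ, SZ)
  →2  S(add(Z, SZ))
  →3  SSZ

Term B:
  start: mul(add(Z, SZ), add(Z, SSZ))
  →1  mul(SZ, add(Z, SSZ))
  →2  add(add(Z, SSZ), mul(Z, add(Z, SSZ)))
  →3  add(SSZ, mul(Z, add(Z, SSZ)))
  →4  S(add(SZ, mul(Z, add(Z, SSZ))))
  →5  S(S(add(Z, mul(Z, add(Z, SSZ)))))
  →6  S(S(mul(Z, add(Z, SSZ))))
  →7  SSZ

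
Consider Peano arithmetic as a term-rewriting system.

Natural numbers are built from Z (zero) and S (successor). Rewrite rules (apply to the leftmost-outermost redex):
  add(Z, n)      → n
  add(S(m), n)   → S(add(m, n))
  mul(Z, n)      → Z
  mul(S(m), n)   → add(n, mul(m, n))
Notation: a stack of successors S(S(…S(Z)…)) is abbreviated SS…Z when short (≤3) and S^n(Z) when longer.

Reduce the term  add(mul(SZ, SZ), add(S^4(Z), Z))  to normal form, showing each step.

  start: add(mul(SZ, SZ), add(S^4(Z), Z))
  →1  add(add(SZ, mul(Z, SZ)), add(S^4(Z), Z))
  →2  add(S(add(Z, mul(Z, SZ))), add(S^4(Z), Z))
  →3  S(add(add(Z, mul(Z, SZ)), add(S^4(Z), Z)))
  →4  S(add(mul(Z, SZ), add(S^4(Z), Z)))
  →5  S(add(Z, add(S^4(Z), Z)))
  →6  S(add(S^4(Z), Z))
  →7  S(S(add(SSSZ, Z)))
  →8  S(S(S(add(SSZ, Z))))
  →9  S(S(S(S(add(SZ, Z)))))
  →10  S(S(S(S(S(add(Z, Z))))))
  →11  S^5(Z)

Answer: normal form = S^5(Z)  (in 11 steps)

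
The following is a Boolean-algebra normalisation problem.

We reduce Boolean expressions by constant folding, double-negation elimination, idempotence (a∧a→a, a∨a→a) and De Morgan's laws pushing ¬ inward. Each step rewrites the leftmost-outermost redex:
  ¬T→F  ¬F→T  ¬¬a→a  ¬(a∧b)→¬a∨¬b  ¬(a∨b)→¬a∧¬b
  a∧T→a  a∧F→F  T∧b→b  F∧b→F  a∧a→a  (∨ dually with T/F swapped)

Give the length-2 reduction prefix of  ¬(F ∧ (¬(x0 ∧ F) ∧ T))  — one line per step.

Answer: after 2 steps: T ∨ ¬(¬(x0 ∧ F) ∧ T)

Derivation:
  start: ¬(F ∧ (¬(x0 ∧ F) ∧ T))
  step 1: ¬F ∨ ¬(¬(x0 ∧ F) ∧ T)
  step 2: T ∨ ¬(¬(x0 ∧ F) ∧ T)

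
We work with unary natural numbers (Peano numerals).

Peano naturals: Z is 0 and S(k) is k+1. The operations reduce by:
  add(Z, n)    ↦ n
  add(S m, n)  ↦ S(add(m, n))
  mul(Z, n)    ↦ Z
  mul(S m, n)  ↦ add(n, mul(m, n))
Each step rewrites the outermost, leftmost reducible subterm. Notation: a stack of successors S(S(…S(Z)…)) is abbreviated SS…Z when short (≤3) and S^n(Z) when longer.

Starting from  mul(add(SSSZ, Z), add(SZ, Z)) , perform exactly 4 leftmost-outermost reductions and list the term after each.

Answer: after 4 steps: S(add(add(Z, Z), mul(add(SSZ, Z), add(SZ, Z))))

Reduction:
  start: mul(add(SSSZ, Z), add(SZ, Z))
  →1  mul(S(add(SSZ, Z)), add(SZ, Z))
  →2  add(add(SZ, Z), mul(add(SSZ, Z), add(SZ, Z)))
  →3  add(S(add(Z, Z)), mul(add(SSZ, Z), add(SZ, Z)))
  →4  S(add(add(Z, Z), mul(add(SSZ, Z), add(SZ, Z))))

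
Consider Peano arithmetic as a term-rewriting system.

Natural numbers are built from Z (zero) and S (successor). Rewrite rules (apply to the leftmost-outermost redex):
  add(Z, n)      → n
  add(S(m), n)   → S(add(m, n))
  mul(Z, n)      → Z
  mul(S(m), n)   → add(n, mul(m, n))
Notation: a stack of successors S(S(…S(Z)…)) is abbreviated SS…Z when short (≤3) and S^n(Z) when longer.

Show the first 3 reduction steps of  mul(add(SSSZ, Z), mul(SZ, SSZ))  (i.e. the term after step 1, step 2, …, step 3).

  start: mul(add(SSSZ, Z), mul(SZ, SSZ))
  step 1: mul(S(add(SSZ, Z)), mul(SZ, SSZ))
  step 2: add(mul(SZ, SSZ), mul(add(SSZ, Z), mul(SZ, SSZ)))
  step 3: add(add(SSZ, mul(Z, SSZ)), mul(add(SSZ, Z), mul(SZ, SSZ)))

Answer: after 3 steps: add(add(SSZ, mul(Z, SSZ)), mul(add(SSZ, Z), mul(SZ, SSZ)))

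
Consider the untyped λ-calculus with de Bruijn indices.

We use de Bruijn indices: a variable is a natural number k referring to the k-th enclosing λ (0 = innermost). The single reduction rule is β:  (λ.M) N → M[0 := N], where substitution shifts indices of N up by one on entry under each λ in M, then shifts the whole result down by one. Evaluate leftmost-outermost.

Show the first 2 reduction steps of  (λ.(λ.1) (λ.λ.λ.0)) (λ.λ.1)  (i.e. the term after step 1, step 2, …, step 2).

  start: (λ.(λ.1) (λ.λ.λ.0)) (λ.λ.1)
  →1  (λ.λ.λ.1) (λ.λ.λ.0)
  →2  λ.λ.1

Answer: after 2 steps: λ.λ.1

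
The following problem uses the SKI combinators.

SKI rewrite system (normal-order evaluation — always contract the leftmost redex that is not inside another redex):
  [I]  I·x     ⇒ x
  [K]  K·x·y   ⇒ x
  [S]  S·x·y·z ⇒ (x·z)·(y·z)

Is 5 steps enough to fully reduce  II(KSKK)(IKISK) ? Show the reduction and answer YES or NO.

  start: II(KSKK)(IKISK)
  [1] I(KSKK)(IKISK)
  [2] KSKK(IKISK)
  [3] SK(IKISK)
  [4] SK(KISK)
  [5] SK(IK)

Answer: NO — after 5 steps the term is SK(IK), not yet normal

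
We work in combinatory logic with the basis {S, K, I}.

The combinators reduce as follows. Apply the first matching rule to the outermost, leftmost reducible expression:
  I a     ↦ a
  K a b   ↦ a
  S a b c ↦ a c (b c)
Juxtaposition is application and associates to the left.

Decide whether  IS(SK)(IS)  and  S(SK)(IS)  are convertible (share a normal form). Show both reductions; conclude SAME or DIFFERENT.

Term A:
  start: IS(SK)(IS)
  [1] S(SK)(IS)
  [2] S(SK)S

Term B:
  start: S(SK)(IS)
  [1] S(SK)S

Answer: SAME — A ⇓ S(SK)S, B ⇓ S(SK)S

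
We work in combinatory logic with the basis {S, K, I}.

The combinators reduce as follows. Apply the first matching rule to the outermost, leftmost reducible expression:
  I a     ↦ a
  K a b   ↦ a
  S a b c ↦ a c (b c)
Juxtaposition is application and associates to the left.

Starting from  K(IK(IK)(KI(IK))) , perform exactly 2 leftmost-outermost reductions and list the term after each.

Answer: after 2 steps: K(IK)

Reduction:
  start: K(IK(IK)(KI(IK)))
  →1  K(K(IK)(KI(IK)))
  →2  K(IK)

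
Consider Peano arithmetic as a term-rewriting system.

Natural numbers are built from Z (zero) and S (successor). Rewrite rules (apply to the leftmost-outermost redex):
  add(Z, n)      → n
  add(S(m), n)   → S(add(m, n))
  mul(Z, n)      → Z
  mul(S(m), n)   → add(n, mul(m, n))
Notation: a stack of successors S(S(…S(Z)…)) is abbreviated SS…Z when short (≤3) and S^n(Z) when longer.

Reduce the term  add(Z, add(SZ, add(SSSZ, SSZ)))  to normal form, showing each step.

  start: add(Z, add(SZ, add(SSSZ, SSZ)))
  →1  add(SZ, add(SSSZ, SSZ))
  →2  S(add(Z, add(SSSZ, SSZ)))
  →3  S(add(SSSZ, SSZ))
  →4  S(S(add(SSZ, SSZ)))
  →5  S(S(S(add(SZ, SSZ))))
  →6  S(S(S(S(add(Z, SSZ)))))
  →7  S^6(Z)

Answer: normal form = S^6(Z)  (in 7 steps)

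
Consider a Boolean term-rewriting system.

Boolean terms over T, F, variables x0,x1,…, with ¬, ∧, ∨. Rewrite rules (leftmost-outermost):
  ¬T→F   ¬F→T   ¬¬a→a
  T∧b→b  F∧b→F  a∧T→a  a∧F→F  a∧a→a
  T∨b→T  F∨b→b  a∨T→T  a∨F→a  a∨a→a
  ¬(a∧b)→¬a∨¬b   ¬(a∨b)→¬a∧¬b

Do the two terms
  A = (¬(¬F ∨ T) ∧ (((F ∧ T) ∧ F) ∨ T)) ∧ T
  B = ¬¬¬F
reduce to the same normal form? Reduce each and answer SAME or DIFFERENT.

Answer: DIFFERENT — A ⇓ F, B ⇓ T

Working:
Term A:
  start: (¬(¬F ∨ T) ∧ (((F ∧ T) ∧ F) ∨ T)) ∧ T
  step 1: ¬(¬F ∨ T) ∧ (((F ∧ T) ∧ F) ∨ T)
  step 2: (¬¬F ∧ ¬T) ∧ (((F ∧ T) ∧ F) ∨ T)
  step 3: (F ∧ ¬T) ∧ (((F ∧ T) ∧ F) ∨ T)
  step 4: F ∧ (((F ∧ T) ∧ F) ∨ T)
  step 5: F

Term B:
  start: ¬¬¬F
  step 1: ¬F
  step 2: T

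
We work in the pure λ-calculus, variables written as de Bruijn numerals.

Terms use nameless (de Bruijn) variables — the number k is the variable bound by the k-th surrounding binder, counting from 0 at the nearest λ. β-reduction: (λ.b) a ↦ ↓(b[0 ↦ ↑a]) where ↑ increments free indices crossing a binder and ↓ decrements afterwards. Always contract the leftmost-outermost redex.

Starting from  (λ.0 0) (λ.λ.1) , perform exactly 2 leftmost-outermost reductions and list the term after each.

  start: (λ.0 0) (λ.λ.1)
  [1] (λ.λ.1) (λ.λ.1)
  [2] λ.λ.λ.1

Answer: after 2 steps: λ.λ.λ.1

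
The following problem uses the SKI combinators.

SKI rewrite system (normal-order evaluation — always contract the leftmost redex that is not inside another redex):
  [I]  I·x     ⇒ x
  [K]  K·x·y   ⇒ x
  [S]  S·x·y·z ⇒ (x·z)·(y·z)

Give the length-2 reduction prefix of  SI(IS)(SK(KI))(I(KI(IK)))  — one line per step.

Answer: after 2 steps: SK(KI)(IS(SK(KI)))(I(KI(IK)))

Derivation:
  start: SI(IS)(SK(KI))(I(KI(IK)))
  →1  I(SK(KI))(IS(SK(KI)))(I(KI(IK)))
  →2  SK(KI)(IS(SK(KI)))(I(KI(IK)))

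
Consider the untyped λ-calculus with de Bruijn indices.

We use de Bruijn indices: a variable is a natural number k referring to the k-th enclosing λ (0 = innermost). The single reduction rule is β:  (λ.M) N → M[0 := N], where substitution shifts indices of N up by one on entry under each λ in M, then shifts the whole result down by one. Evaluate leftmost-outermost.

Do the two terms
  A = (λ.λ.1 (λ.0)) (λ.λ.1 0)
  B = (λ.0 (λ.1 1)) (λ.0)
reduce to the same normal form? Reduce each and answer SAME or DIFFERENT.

Term A:
  start: (λ.λ.1 (λ.0)) (λ.λ.1 0)
  →1  λ.(λ.λ.1 0) (λ.0)
  →2  λ.λ.(λ.0) 0
  →3  λ.λ.0

Term B:
  start: (λ.0 (λ.1 1)) (λ.0)
  →1  (λ.0) (λ.(λ.0) (λ.0))
  →2  λ.(λ.0) (λ.0)
  →3  λ.λ.0

Answer: SAME — A ⇓ λ.λ.0, B ⇓ λ.λ.0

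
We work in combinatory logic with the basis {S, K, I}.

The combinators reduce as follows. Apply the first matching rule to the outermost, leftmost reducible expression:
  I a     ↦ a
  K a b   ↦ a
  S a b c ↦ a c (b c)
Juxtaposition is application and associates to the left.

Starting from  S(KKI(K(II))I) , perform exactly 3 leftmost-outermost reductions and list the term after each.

Answer: after 3 steps: S(KI)

Working:
  start: S(KKI(K(II))I)
  step 1: S(K(K(II))I)
  step 2: S(K(II))
  step 3: S(KI)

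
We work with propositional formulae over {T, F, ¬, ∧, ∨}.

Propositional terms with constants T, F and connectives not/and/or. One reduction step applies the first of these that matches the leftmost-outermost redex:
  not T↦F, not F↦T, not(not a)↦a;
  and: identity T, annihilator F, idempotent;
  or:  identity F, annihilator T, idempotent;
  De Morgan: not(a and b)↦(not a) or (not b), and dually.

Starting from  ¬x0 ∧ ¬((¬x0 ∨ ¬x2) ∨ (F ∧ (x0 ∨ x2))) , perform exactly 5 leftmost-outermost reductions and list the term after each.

Answer: after 5 steps: ¬x0 ∧ ((x0 ∧ x2) ∧ (¬F ∨ ¬(x0 ∨ x2)))

Reduction:
  start: ¬x0 ∧ ¬((¬x0 ∨ ¬x2) ∨ (F ∧ (x0 ∨ x2)))
  →1  ¬x0 ∧ (¬(¬x0 ∨ ¬x2) ∧ ¬(F ∧ (x0 ∨ x2)))
  →2  ¬x0 ∧ ((¬¬x0 ∧ ¬¬x2) ∧ ¬(F ∧ (x0 ∨ x2)))
  →3  ¬x0 ∧ ((x0 ∧ ¬¬x2) ∧ ¬(F ∧ (x0 ∨ x2)))
  →4  ¬x0 ∧ ((x0 ∧ x2) ∧ ¬(F ∧ (x0 ∨ x2)))
  →5  ¬x0 ∧ ((x0 ∧ x2) ∧ (¬F ∨ ¬(x0 ∨ x2)))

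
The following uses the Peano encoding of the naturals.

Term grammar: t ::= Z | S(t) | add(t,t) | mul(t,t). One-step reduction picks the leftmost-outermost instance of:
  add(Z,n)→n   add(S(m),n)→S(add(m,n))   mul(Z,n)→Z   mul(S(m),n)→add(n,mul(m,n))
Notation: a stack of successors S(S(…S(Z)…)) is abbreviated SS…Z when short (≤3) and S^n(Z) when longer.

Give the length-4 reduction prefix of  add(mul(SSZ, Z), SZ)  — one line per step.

Answer: after 4 steps: add(mul(Z, Z), SZ)

Working:
  start: add(mul(SSZ, Z), SZ)
  [1] add(add(Z, mul(SZ, Z)), SZ)
  [2] add(mul(SZ, Z), SZ)
  [3] add(add(Z, mul(Z, Z)), SZ)
  [4] add(mul(Z, Z), SZ)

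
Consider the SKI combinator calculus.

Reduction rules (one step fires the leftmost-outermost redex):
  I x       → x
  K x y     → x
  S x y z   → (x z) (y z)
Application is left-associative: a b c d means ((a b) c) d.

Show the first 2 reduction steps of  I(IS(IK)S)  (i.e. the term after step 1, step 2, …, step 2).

  start: I(IS(IK)S)
  →1  IS(IK)S
  →2  S(IK)S

Answer: after 2 steps: S(IK)S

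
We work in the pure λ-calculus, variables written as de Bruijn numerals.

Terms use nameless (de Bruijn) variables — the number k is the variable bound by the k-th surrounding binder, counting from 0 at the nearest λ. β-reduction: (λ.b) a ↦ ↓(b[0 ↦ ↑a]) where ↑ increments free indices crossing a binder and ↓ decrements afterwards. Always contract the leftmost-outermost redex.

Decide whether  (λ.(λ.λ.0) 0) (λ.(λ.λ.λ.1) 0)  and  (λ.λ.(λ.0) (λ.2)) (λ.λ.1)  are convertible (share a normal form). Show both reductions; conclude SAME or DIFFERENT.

Term A:
  start: (λ.(λ.λ.0) 0) (λ.(λ.λ.λ.1) 0)
  →1  (λ.λ.0) (λ.(λ.λ.λ.1) 0)
  →2  λ.0

Term B:
  start: (λ.λ.(λ.0) (λ.2)) (λ.λ.1)
  →1  λ.(λ.0) (λ.λ.λ.1)
  →2  λ.λ.λ.λ.1

Answer: DIFFERENT — A ⇓ λ.0, B ⇓ λ.λ.λ.λ.1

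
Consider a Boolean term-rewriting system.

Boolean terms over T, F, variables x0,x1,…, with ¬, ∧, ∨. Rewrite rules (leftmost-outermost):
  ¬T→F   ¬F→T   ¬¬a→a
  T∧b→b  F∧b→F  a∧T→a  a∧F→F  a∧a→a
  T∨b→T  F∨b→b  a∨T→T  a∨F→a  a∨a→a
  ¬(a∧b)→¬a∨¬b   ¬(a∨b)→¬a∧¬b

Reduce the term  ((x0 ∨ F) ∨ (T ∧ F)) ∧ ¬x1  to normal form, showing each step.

  start: ((x0 ∨ F) ∨ (T ∧ F)) ∧ ¬x1
  step 1: (x0 ∨ (T ∧ F)) ∧ ¬x1
  step 2: (x0 ∨ F) ∧ ¬x1
  step 3: x0 ∧ ¬x1

Answer: normal form = x0 ∧ ¬x1  (in 3 steps)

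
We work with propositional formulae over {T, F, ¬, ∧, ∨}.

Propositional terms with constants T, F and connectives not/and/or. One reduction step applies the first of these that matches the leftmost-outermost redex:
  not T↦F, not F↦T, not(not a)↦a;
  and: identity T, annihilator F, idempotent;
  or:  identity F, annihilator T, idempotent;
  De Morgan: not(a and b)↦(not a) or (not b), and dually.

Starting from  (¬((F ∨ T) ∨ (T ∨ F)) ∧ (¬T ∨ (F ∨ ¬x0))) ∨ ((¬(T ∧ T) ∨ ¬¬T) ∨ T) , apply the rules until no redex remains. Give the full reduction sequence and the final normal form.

  start: (¬((F ∨ T) ∨ (T ∨ F)) ∧ (¬T ∨ (F ∨ ¬x0))) ∨ ((¬(T ∧ T) ∨ ¬¬T) ∨ T)
  →1  ((¬(F ∨ T) ∧ ¬(T ∨ F)) ∧ (¬T ∨ (F ∨ ¬x0))) ∨ ((¬(T ∧ T) ∨ ¬¬T) ∨ T)
  →2  (((¬F ∧ ¬T) ∧ ¬(T ∨ F)) ∧ (¬T ∨ (F ∨ ¬x0))) ∨ ((¬(T ∧ T) ∨ ¬¬T) ∨ T)
  →3  (((T ∧ ¬T) ∧ ¬(T ∨ F)) ∧ (¬T ∨ (F ∨ ¬x0))) ∨ ((¬(T ∧ T) ∨ ¬¬T) ∨ T)
  →4  ((¬T ∧ ¬(T ∨ F)) ∧ (¬T ∨ (F ∨ ¬x0))) ∨ ((¬(T ∧ T) ∨ ¬¬T) ∨ T)
  →5  ((F ∧ ¬(T ∨ F)) ∧ (¬T ∨ (F ∨ ¬x0))) ∨ ((¬(T ∧ T) ∨ ¬¬T) ∨ T)
  →6  (F ∧ (¬T ∨ (F ∨ ¬x0))) ∨ ((¬(T ∧ T) ∨ ¬¬T) ∨ T)
  →7  F ∨ ((¬(T ∧ T) ∨ ¬¬T) ∨ T)
  →8  (¬(T ∧ T) ∨ ¬¬T) ∨ T
  →9  T

Answer: normal form = T  (in 9 steps)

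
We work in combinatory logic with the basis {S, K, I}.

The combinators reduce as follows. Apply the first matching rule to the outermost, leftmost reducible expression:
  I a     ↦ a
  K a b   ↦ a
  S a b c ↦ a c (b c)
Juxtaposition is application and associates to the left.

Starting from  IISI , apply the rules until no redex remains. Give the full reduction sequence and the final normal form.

  start: IISI
  →1  ISI
  →2  SI

Answer: normal form = SI  (in 2 steps)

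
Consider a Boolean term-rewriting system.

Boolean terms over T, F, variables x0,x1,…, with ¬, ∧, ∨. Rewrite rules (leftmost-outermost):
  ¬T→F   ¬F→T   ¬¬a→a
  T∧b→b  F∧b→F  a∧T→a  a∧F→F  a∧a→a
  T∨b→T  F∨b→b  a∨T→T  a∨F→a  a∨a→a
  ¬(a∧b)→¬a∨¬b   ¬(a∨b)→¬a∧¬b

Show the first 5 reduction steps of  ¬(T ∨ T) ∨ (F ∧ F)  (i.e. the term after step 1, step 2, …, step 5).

Answer: after 5 steps: F

Reduction:
  start: ¬(T ∨ T) ∨ (F ∧ F)
  →1  (¬T ∧ ¬T) ∨ (F ∧ F)
  →2  ¬T ∨ (F ∧ F)
  →3  F ∨ (F ∧ F)
  →4  F ∧ F
  →5  F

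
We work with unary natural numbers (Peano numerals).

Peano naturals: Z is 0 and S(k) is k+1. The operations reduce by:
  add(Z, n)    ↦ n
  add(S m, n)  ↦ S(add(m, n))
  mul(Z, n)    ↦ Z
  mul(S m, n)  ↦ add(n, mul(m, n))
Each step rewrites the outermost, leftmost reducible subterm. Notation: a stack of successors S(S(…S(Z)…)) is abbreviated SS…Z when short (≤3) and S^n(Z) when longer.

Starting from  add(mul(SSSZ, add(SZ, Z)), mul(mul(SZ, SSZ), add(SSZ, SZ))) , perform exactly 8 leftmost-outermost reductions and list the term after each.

Answer: after 8 steps: S(add(add(S(add(Z, Z)), mul(SZ, add(SZ, Z))), mul(mul(SZ, SSZ), add(SSZ, SZ))))

Reduction:
  start: add(mul(SSSZ, add(SZ, Z)), mul(mul(SZ, SSZ), add(SSZ, SZ)))
  →1  add(add(add(SZ, Z), mul(SSZ, add(SZ, Z))), mul(mul(SZ, SSZ), add(SSZ, SZ)))
  →2  add(add(S(add(Z, Z)), mul(SSZ, add(SZ, Z))), mul(mul(SZ, SSZ), add(SSZ, SZ)))
  →3  add(S(add(add(Z, Z), mul(SSZ, add(SZ, Z)))), mul(mul(SZ, SSZ), add(SSZ, SZ)))
  →4  S(add(add(add(Z, Z), mul(SSZ, add(SZ, Z))), mul(mul(SZ, SSZ), add(SSZ, SZ))))
  →5  S(add(add(Z, mul(SSZ, add(SZ, Z))), mul(mul(SZ, SSZ), add(SSZ, SZ))))
  →6  S(add(mul(SSZ, add(SZ, Z)), mul(mul(SZ, SSZ), add(SSZ, SZ))))
  →7  S(add(add(add(SZ, Z), mul(SZ, add(SZ, Z))), mul(mul(SZ, SSZ), add(SSZ, SZ))))
  →8  S(add(add(S(add(Z, Z)), mul(SZ, add(SZ, Z))), mul(mul(SZ, SSZ), add(SSZ, SZ))))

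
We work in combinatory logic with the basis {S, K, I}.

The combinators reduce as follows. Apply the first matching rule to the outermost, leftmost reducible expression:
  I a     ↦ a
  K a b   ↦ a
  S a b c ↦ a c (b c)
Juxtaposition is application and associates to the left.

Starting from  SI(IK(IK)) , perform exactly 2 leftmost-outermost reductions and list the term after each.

  start: SI(IK(IK))
  →1  SI(K(IK))
  →2  SI(KK)

Answer: after 2 steps: SI(KK)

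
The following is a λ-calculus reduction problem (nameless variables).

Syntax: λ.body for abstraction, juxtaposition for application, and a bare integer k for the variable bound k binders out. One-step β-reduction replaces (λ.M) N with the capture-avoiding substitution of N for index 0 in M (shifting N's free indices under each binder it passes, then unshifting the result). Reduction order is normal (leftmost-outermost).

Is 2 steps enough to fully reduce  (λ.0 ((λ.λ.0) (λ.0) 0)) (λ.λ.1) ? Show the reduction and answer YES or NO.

  start: (λ.0 ((λ.λ.0) (λ.0) 0)) (λ.λ.1)
  →1  (λ.λ.1) ((λ.λ.0) (λ.0) (λ.λ.1))
  →2  λ.(λ.λ.0) (λ.0) (λ.λ.1)

Answer: NO — after 2 steps the term is λ.(λ.λ.0) (λ.0) (λ.λ.1), not yet normal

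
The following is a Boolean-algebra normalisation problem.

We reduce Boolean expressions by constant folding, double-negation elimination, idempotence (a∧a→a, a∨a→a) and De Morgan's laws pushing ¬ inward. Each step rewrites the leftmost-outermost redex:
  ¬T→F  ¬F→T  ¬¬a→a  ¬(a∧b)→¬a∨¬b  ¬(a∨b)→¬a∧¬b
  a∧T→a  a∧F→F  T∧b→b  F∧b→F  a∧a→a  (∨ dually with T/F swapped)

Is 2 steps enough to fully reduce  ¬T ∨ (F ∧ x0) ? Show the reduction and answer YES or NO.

  start: ¬T ∨ (F ∧ x0)
  →1  F ∨ (F ∧ x0)
  →2  F ∧ x0

Answer: NO — after 2 steps the term is F ∧ x0, not yet normal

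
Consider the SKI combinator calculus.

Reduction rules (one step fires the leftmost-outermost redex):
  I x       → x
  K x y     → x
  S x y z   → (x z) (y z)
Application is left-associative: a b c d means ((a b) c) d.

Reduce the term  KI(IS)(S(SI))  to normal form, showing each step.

Answer: normal form = S(SI)  (in 2 steps)

Working:
  start: KI(IS)(S(SI))
  →1  I(S(SI))
  →2  S(SI)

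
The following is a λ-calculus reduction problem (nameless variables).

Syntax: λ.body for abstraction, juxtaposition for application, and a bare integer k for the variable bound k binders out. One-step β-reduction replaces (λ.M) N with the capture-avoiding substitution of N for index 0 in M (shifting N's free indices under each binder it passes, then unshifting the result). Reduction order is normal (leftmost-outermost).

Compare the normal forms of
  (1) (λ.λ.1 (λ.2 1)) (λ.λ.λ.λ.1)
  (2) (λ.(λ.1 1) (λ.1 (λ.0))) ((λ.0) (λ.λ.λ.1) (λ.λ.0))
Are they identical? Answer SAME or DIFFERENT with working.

Term A:
  start: (λ.λ.1 (λ.2 1)) (λ.λ.λ.λ.1)
  →1  λ.(λ.λ.λ.λ.1) (λ.(λ.λ.λ.λ.1) 1)
  →2  λ.λ.λ.λ.1

Term B:
  start: (λ.(λ.1 1) (λ.1 (λ.0))) ((λ.0) (λ.λ.λ.1) (λ.λ.0))
  →1  (λ.(λ.0) (λ.λ.λ.1) (λ.λ.0) ((λ.0) (λ.λ.λ.1) (λ.λ.0))) (λ.(λ.0) (λ.λ.λ.1) (λ.λ.0) (λ.0))
  →2  (λ.0) (λ.λ.λ.1) (λ.λ.0) ((λ.0) (λ.λ.λ.1) (λ.λ.0))
  →3  (λ.λ.λ.1) (λ.λ.0) ((λ.0) (λ.λ.λ.1) (λ.λ.0))
  →4  (λ.λ.1) ((λ.0) (λ.λ.λ.1) (λ.λ.0))
  →5  λ.(λ.0) (λ.λ.λ.1) (λ.λ.0)
  →6  λ.(λ.λ.λ.1) (λ.λ.0)
  →7  λ.λ.λ.1

Answer: DIFFERENT — A ⇓ λ.λ.λ.λ.1, B ⇓ λ.λ.λ.1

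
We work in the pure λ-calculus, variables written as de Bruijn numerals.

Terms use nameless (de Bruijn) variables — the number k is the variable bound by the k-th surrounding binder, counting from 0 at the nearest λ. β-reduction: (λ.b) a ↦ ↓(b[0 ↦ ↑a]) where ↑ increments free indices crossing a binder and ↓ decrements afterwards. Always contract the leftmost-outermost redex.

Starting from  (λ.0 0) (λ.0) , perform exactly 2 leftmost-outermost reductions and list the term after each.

  start: (λ.0 0) (λ.0)
  →1  (λ.0) (λ.0)
  →2  λ.0

Answer: after 2 steps: λ.0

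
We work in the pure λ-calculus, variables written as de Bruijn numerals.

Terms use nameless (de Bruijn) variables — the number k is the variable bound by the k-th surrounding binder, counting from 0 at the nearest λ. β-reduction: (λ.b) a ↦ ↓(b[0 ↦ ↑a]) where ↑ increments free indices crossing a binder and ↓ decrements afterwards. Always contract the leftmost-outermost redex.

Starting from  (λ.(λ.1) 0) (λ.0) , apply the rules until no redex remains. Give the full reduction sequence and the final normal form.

Answer: normal form = λ.0  (in 2 steps)

Derivation:
  start: (λ.(λ.1) 0) (λ.0)
  [1] (λ.λ.0) (λ.0)
  [2] λ.0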